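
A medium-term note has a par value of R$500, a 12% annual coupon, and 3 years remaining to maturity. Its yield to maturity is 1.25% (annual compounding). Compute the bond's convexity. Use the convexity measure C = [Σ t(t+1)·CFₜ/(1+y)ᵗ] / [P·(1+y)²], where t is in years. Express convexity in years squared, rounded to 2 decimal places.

With y = 0.0125:
  t   CF        PV=CF/(1+0.0125)^t    t·PV        t(t+1)·PV
  1        60.00        59.2593        59.2593         118.5185
  2        60.00        58.5277       117.0553         351.1660
  3       560.00       539.5143     1,618.5428       6,474.1712
  Σ                    657.3012     1,794.8574       6,943.8557
P = 657.3012.
Convexity = Σ t(t+1)·PV / [P·(1+y)²] = 6,943.8557 / (657.3012 × 1.025156) = 10.30496.

10.30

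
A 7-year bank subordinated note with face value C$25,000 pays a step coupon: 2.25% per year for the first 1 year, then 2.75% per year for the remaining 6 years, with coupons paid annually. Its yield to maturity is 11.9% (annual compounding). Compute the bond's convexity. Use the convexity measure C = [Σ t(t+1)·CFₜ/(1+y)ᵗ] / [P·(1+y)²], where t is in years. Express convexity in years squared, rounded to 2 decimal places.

With y = 0.119:
  t   CF        PV=CF/(1+0.119)^t    t·PV        t(t+1)·PV
  1       562.50       502.6810       502.6810       1,005.3619
  2       687.50       549.0508     1,098.1016       3,294.3048
  3       687.50       490.6620     1,471.9861       5,887.9442
  4       687.50       438.4826     1,753.9304       8,769.6518
  5       687.50       391.8522     1,959.2609      11,755.5655
  6       687.50       350.1807     2,101.0841      14,707.5886
  7    25,687.50    11,692.6038    81,848.2265     654,785.8121
  Σ                 14,415.5130    90,735.2705     700,206.2290
P = 14,415.5130.
Convexity = Σ t(t+1)·PV / [P·(1+y)²] = 700,206.2290 / (14,415.5130 × 1.252161) = 38.79142.

38.79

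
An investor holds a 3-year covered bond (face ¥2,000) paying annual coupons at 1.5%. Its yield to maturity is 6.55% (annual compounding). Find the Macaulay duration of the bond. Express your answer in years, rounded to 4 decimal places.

2.9523 years

Periodic yield y = 0.0655. Discount each cash flow and weight by its year:
  t   CF        PV=CF/(1+0.0655)^t    t·PV
  1        30.00        28.1558        28.1558
  2        30.00        26.4250        52.8499
  3     2,030.00     1,678.1689     5,034.5068
  Σ                  1,732.7497     5,115.5125
Price P = Σ PV = 1,732.7497.
Macaulay duration = Σ(t·PV) / P = 5,115.5125 / 1,732.7497 = 2.95225 years.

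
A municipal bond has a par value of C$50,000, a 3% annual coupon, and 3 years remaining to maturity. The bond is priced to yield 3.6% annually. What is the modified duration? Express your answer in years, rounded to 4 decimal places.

Periodic yield y = 0.036. First find Macaulay duration:
  t   CF        PV=CF/(1+0.036)^t    t·PV
  1     1,500.00     1,447.8764     1,447.8764
  2     1,500.00     1,397.5641     2,795.1283
  3    51,500.00    46,315.6713   138,947.0138
  Σ                 49,161.1119   143,190.0185
P = 49,161.1119; Macaulay duration = 143,190.0185 / 49,161.1119 = 2.91267 years.
Modified duration = D_Mac / (1 + y) = 2.91267 / 1.036 = 2.81146 years.

2.8115 years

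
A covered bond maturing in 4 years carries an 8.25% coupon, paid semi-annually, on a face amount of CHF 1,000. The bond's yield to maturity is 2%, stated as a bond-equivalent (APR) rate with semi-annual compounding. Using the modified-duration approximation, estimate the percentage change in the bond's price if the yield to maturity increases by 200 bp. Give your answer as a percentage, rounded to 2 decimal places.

-7.02%

Periodic yield y = 0.01. Modified duration first:
  t   CF        PV=CF/(1+0.01)^t    t·PV
  1        41.25        40.8416        40.8416
  2        41.25        40.4372        80.8744
  3        41.25        40.0368       120.1105
  4        41.25        39.6404       158.5618
  5        41.25        39.2480       196.2398
  6        41.25        38.8594       233.1562
  7        41.25        38.4746       269.3223
  8     1,041.25       961.5769     7,692.6152
  Σ                  1,239.1149     8,791.7219
P = 1,239.1149; D_Mac = 7.09516 half-year periods = 3.54758 yrs; D_mod = 3.54758/(1+0.01) = 3.51246 yrs.
ΔP/P ≈ -D_mod · Δy = -3.51246 × (+0.02) = -0.070249 = -7.0249%.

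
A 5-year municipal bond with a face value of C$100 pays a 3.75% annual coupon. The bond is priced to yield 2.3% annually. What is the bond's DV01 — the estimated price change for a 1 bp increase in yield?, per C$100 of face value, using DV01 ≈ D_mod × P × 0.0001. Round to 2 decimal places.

C$0.05

Periodic yield y = 0.023.
  t   CF        PV=CF/(1+0.023)^t    t·PV
  1         3.75         3.6657         3.6657
  2         3.75         3.5833         7.1665
  3         3.75         3.5027        10.5081
  4         3.75         3.4240        13.6958
  5       103.75        92.5998       462.9989
  Σ                    106.7754       498.0351
P = 106.7754; D_Mac = 4.66432 yrs; D_mod = 4.55946 yrs.
DV01 ≈ 4.55946 × 106.7754 × 0.0001 = 0.048684.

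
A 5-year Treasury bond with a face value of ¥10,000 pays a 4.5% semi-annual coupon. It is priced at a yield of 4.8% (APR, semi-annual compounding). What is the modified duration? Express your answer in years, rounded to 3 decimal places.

4.423 years

Periodic yield y = 0.024. First find Macaulay duration:
  t   CF        PV=CF/(1+0.024)^t    t·PV
  1       225.00       219.7266       219.7266
  2       225.00       214.5767       429.1534
  3       225.00       209.5476       628.6427
  4       225.00       204.6363       818.5452
  5       225.00       199.8401       999.2007
  6       225.00       195.1564     1,170.9383
  7       225.00       190.5824     1,334.0769
  8       225.00       186.1156     1,488.9251
  9       225.00       181.7536     1,635.7820
  10   10,225.00     8,066.1028    80,661.0276
  Σ                  9,868.0381    89,386.0186
P = 9,868.0381; Macaulay duration = 89,386.0186 / 9,868.0381 = 9.05813 half-year periods = 4.52907 years.
Modified duration = D_Mac / (1 + y) = 4.52907 / 1.024 = 4.42292 years.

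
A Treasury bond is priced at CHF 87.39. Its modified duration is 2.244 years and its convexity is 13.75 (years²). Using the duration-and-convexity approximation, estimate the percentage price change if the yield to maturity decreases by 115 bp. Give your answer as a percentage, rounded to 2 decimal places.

Duration effect: -D_mod·Δy = -2.244 × (-0.0115) = +0.025806
Convexity effect: ½·C·(Δy)² = 0.5 × 13.75 × (-0.0115)² = +0.00090921875
ΔP/P ≈ +0.025806 + 0.00090921875 = +0.02671521875
= +2.671521875%.

+2.67%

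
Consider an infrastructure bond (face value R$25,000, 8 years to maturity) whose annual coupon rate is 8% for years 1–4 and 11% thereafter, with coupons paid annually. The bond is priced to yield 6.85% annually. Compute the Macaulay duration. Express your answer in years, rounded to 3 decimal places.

Periodic yield y = 0.0685. Discount each cash flow and weight by its year:
  t   CF        PV=CF/(1+0.0685)^t    t·PV
  1     2,000.00     1,871.7829     1,871.7829
  2     2,000.00     1,751.7856     3,503.5711
  3     2,000.00     1,639.4811     4,918.4433
  4     2,000.00     1,534.3763     6,137.5053
  5     2,750.00     1,974.5133     9,872.5665
  6     2,750.00     1,847.9301    11,087.5805
  7     2,750.00     1,729.4619    12,106.2336
  8    27,750.00    16,333.0306   130,664.2447
  Σ                 28,682.3618   180,161.9278
Price P = Σ PV = 28,682.3618.
Macaulay duration = Σ(t·PV) / P = 180,161.9278 / 28,682.3618 = 6.28128 years.

6.281 years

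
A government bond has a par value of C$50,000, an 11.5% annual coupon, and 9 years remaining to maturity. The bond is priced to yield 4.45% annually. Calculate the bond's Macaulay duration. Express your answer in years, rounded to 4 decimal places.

Periodic yield y = 0.0445. Discount each cash flow and weight by its year:
  t   CF        PV=CF/(1+0.0445)^t    t·PV
  1     5,750.00     5,505.0263     5,505.0263
  2     5,750.00     5,270.4895    10,540.9791
  3     5,750.00     5,045.9450    15,137.8350
  4     5,750.00     4,830.9670    19,323.8678
  5     5,750.00     4,625.1479    23,125.7394
  6     5,750.00     4,428.0975    26,568.5852
  7     5,750.00     4,239.4424    29,676.0965
  8     5,750.00     4,058.8247    32,470.5973
  9    55,750.00    37,676.3544   339,087.1892
  Σ                 75,680.2946   501,435.9158
Price P = Σ PV = 75,680.2946.
Macaulay duration = Σ(t·PV) / P = 501,435.9158 / 75,680.2946 = 6.62571 years.

6.6257 years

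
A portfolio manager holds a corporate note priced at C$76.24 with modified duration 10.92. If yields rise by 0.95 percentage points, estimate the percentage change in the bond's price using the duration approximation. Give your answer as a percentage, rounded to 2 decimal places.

Duration approximation: ΔP/P ≈ -D_mod · Δy = -10.92 × (+0.0095) = -0.103740.
As a percentage: -10.3740%.

-10.37%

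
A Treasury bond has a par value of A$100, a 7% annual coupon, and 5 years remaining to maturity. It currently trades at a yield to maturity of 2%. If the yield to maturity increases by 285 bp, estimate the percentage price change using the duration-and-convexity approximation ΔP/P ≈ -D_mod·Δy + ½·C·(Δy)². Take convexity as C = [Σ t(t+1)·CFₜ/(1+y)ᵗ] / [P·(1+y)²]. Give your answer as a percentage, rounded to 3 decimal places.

With y = 0.02:
  t   CF        PV=CF/(1+0.02)^t    t·PV        t(t+1)·PV
  1         7.00         6.8627         6.8627          13.7255
  2         7.00         6.7282        13.4564          40.3691
  3         7.00         6.5963        19.7888          79.1551
  4         7.00         6.4669        25.8677         129.3384
  5       107.00        96.9132       484.5660       2,907.3959
  Σ                    123.5673       550.5415       3,169.9839
P = 123.5673; D_Mac = 4.45540 yrs; D_mod = 4.36804 yrs; C = 24.65773.
Duration effect: -4.36804 × (+0.0285) = -0.124489
Convexity effect: 0.5 × 24.65773 × (0.0285)² = +0.0100141
ΔP/P ≈ -0.124489 + 0.0100141 = -0.114475 = -11.4475%.

-11.447%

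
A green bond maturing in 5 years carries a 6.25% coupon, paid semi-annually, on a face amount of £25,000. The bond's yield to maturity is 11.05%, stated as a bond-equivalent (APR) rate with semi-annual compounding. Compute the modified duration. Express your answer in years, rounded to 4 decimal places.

4.0659 years

Periodic yield y = 0.05525. First find Macaulay duration:
  t   CF        PV=CF/(1+0.05525)^t    t·PV
  1       781.25       740.3459       740.3459
  2       781.25       701.5834     1,403.1668
  3       781.25       664.8504     1,994.5513
  4       781.25       630.0407     2,520.1627
  5       781.25       597.0535     2,985.2673
  6       781.25       565.7934     3,394.7603
  7       781.25       536.1700     3,753.1899
  8       781.25       508.0976     4,064.7808
  9       781.25       481.4950     4,333.4550
  10   25,781.25    15,057.4130   150,574.1298
  Σ                 20,482.8428   175,763.8099
P = 20,482.8428; Macaulay duration = 175,763.8099 / 20,482.8428 = 8.58103 half-year periods = 4.29051 years.
Modified duration = D_Mac / (1 + y) = 4.29051 / 1.05525 = 4.06587 years.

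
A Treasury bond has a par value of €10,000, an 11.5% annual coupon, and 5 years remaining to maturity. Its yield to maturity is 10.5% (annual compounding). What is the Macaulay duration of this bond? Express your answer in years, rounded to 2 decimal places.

Periodic yield y = 0.105. Discount each cash flow and weight by its year:
  t   CF        PV=CF/(1+0.105)^t    t·PV
  1     1,150.00     1,040.7240     1,040.7240
  2     1,150.00       941.8317     1,883.6633
  3     1,150.00       852.3363     2,557.0090
  4     1,150.00       771.3451     3,085.3804
  5    11,150.00     6,768.0487    33,840.2437
  Σ                 10,374.2858    42,407.0204
Price P = Σ PV = 10,374.2858.
Macaulay duration = Σ(t·PV) / P = 42,407.0204 / 10,374.2858 = 4.08771 years.

4.09 years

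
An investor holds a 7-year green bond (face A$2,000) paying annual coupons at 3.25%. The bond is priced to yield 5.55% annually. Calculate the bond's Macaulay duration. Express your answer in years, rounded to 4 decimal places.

Periodic yield y = 0.0555. Discount each cash flow and weight by its year:
  t   CF        PV=CF/(1+0.0555)^t    t·PV
  1        65.00        61.5822        61.5822
  2        65.00        58.3441       116.6882
  3        65.00        55.2763       165.8288
  4        65.00        52.3697       209.4790
  5        65.00        49.6160       248.0802
  6        65.00        47.0072       282.0429
  7     2,065.00     1,414.8565     9,903.9955
  Σ                  1,739.0520    10,987.6967
Price P = Σ PV = 1,739.0520.
Macaulay duration = Σ(t·PV) / P = 10,987.6967 / 1,739.0520 = 6.31821 years.

6.3182 years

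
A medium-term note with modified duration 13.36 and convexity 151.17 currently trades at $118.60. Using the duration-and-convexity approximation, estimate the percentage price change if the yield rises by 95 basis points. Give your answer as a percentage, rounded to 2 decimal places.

Duration effect: -D_mod·Δy = -13.36 × (+0.0095) = -0.126920
Convexity effect: ½·C·(Δy)² = 0.5 × 151.17 × (0.0095)² = +0.00682154625
ΔP/P ≈ -0.126920 + 0.00682154625 = -0.12009845375
= -12.009845375%.

-12.01%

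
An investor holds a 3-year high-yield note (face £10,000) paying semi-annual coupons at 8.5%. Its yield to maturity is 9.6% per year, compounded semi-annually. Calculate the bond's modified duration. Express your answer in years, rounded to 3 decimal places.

Periodic yield y = 0.048. First find Macaulay duration:
  t   CF        PV=CF/(1+0.048)^t    t·PV
  1       425.00       405.5344       405.5344
  2       425.00       386.9603       773.9205
  3       425.00       369.2369     1,107.7107
  4       425.00       352.3253     1,409.3011
  5       425.00       336.1882     1,680.9412
  6    10,425.00     7,868.7975    47,212.7849
  Σ                  9,719.0425    52,590.1927
P = 9,719.0425; Macaulay duration = 52,590.1927 / 9,719.0425 = 5.41105 half-year periods = 2.70552 years.
Modified duration = D_Mac / (1 + y) = 2.70552 / 1.048 = 2.58161 years.

2.582 years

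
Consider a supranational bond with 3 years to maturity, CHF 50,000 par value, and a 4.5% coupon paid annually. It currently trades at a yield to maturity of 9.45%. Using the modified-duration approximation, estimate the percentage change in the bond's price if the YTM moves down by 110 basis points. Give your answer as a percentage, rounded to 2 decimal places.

+2.88%

Periodic yield y = 0.0945. Modified duration first:
  t   CF        PV=CF/(1+0.0945)^t    t·PV
  1     2,250.00     2,055.7332     2,055.7332
  2     2,250.00     1,878.2396     3,756.4791
  3    52,250.00    39,850.9792   119,552.9376
  Σ                 43,784.9520   125,365.1499
P = 43,784.9520; D_Mac = 2.86320 yrs; D_mod = 2.86320/(1+0.0945) = 2.61599 yrs.
ΔP/P ≈ -D_mod · Δy = -2.61599 × (-0.011) = +0.028776 = +2.8776%.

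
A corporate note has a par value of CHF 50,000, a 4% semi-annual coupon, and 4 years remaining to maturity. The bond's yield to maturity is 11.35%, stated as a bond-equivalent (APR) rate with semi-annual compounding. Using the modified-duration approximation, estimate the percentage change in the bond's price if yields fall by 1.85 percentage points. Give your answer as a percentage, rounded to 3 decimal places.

Periodic yield y = 0.05675. Modified duration first:
  t   CF        PV=CF/(1+0.05675)^t    t·PV
  1     1,000.00       946.2976       946.2976
  2     1,000.00       895.4792     1,790.9583
  3     1,000.00       847.3898     2,542.1694
  4     1,000.00       801.8829     3,207.5318
  5     1,000.00       758.8199     3,794.0996
  6     1,000.00       718.0695     4,308.4168
  7     1,000.00       679.5074     4,756.5520
  8    51,000.00    32,793.8287   262,350.6298
  Σ                 38,441.2750   283,696.6552
P = 38,441.2750; D_Mac = 7.38000 half-year periods = 3.69000 yrs; D_mod = 3.69000/(1+0.05675) = 3.49184 yrs.
ΔP/P ≈ -D_mod · Δy = -3.49184 × (-0.0185) = +0.064599 = +6.4599%.

+6.460%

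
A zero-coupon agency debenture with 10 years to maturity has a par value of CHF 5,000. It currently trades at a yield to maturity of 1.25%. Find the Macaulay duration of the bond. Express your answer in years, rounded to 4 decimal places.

10.0000 years

A zero-coupon bond has a single cash flow at maturity, so its Macaulay duration equals its maturity: 10 years.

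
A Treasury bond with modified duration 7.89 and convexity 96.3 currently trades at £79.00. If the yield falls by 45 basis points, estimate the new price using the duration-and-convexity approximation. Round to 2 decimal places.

Duration effect: -D_mod·Δy = -7.89 × (-0.0045) = +0.035505
Convexity effect: ½·C·(Δy)² = 0.5 × 96.3 × (-0.0045)² = +0.0009750375
ΔP/P ≈ +0.035505 + 0.0009750375 = +0.0364800375
New price ≈ 79.00 × (1 + 0.0364800375) = 81.8819229625.

£81.88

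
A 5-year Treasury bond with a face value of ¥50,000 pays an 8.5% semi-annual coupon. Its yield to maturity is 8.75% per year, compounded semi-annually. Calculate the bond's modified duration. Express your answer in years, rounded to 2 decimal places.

4.00 years

Periodic yield y = 0.04375. First find Macaulay duration:
  t   CF        PV=CF/(1+0.04375)^t    t·PV
  1     2,125.00     2,035.9281     2,035.9281
  2     2,125.00     1,950.5898     3,901.1797
  3     2,125.00     1,868.8286     5,606.4858
  4     2,125.00     1,790.4945     7,161.9778
  5     2,125.00     1,715.4438     8,577.2189
  6     2,125.00     1,643.5390     9,861.2338
  7     2,125.00     1,574.6481    11,022.5367
  8     2,125.00     1,508.6449    12,069.1591
  9     2,125.00     1,445.4083    13,008.6745
  10   52,125.00    33,968.8765   339,688.7650
  Σ                 49,502.4015   412,933.1595
P = 49,502.4015; Macaulay duration = 412,933.1595 / 49,502.4015 = 8.34168 half-year periods = 4.17084 years.
Modified duration = D_Mac / (1 + y) = 4.17084 / 1.04375 = 3.99601 years.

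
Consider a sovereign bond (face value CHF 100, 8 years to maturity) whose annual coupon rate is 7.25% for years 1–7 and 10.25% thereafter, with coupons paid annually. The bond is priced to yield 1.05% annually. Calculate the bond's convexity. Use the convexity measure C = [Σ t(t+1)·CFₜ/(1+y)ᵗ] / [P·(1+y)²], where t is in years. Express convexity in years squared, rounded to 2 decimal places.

With y = 0.0105:
  t   CF        PV=CF/(1+0.0105)^t    t·PV        t(t+1)·PV
  1         7.25         7.1747         7.1747          14.3493
  2         7.25         7.1001        14.2002          42.6007
  3         7.25         7.0263        21.0790          84.3161
  4         7.25         6.9533        27.8133         139.0666
  5         7.25         6.8811        34.4054         206.4323
  6         7.25         6.8096        40.8575         286.0022
  7         7.25         6.7388        47.1717         377.3739
  8       110.25       101.4117       811.2936       7,301.6423
  Σ                    150.0956     1,003.9954       8,451.7833
P = 150.0956.
Convexity = Σ t(t+1)·PV / [P·(1+y)²] = 8,451.7833 / (150.0956 × 1.021110) = 55.14520.

55.15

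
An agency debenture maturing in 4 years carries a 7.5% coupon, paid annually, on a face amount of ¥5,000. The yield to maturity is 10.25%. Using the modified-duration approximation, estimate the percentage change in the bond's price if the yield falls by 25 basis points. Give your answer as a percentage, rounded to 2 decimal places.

Periodic yield y = 0.1025. Modified duration first:
  t   CF        PV=CF/(1+0.1025)^t    t·PV
  1       375.00       340.1361       340.1361
  2       375.00       308.5134       617.0269
  3       375.00       279.8308       839.4923
  4     5,375.00     3,638.0116    14,552.0463
  Σ                  4,566.4918    16,348.7015
P = 4,566.4918; D_Mac = 3.58014 yrs; D_mod = 3.58014/(1+0.1025) = 3.24730 yrs.
ΔP/P ≈ -D_mod · Δy = -3.24730 × (-0.0025) = +0.008118 = +0.8118%.

+0.81%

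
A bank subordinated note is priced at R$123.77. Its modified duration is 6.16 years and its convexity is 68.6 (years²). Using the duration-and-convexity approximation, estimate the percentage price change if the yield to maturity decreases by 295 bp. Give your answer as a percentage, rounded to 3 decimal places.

Duration effect: -D_mod·Δy = -6.16 × (-0.0295) = +0.181720
Convexity effect: ½·C·(Δy)² = 0.5 × 68.6 × (-0.0295)² = +0.029849575
ΔP/P ≈ +0.181720 + 0.029849575 = +0.211569575
= +21.1569575%.

+21.157%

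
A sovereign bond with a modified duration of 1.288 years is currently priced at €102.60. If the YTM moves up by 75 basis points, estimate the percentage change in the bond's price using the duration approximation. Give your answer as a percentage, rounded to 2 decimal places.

-0.97%

Duration approximation: ΔP/P ≈ -D_mod · Δy = -1.288 × (+0.0075) = -0.009660.
As a percentage: -0.9660%.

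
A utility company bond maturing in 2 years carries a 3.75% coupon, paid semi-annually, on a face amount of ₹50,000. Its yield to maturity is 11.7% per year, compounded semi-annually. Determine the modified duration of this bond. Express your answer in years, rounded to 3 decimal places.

Periodic yield y = 0.0585. First find Macaulay duration:
  t   CF        PV=CF/(1+0.0585)^t    t·PV
  1       937.50       885.6873       885.6873
  2       937.50       836.7381     1,673.4762
  3       937.50       790.4942     2,371.4826
  4    50,937.50    40,576.4620   162,305.8480
  Σ                 43,089.3816   167,236.4941
P = 43,089.3816; Macaulay duration = 167,236.4941 / 43,089.3816 = 3.88115 half-year periods = 1.94058 years.
Modified duration = D_Mac / (1 + y) = 1.94058 / 1.0585 = 1.83333 years.

1.833 years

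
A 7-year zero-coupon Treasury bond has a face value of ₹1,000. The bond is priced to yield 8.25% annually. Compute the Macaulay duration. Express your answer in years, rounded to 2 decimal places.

A zero-coupon bond has a single cash flow at maturity, so its Macaulay duration equals its maturity: 7 years.

7.00 years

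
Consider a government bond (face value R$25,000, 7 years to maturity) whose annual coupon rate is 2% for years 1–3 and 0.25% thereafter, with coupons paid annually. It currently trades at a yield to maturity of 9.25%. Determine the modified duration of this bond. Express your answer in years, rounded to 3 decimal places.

Periodic yield y = 0.0925. First find Macaulay duration:
  t   CF        PV=CF/(1+0.0925)^t    t·PV
  1       500.00       457.6659       457.6659
  2       500.00       418.9162       837.8323
  3       500.00       383.4473     1,150.3419
  4        62.50        43.8727       175.4907
  5        62.50        40.1581       200.7903
  6        62.50        36.7580       220.5477
  7    25,062.50    13,491.9359    94,443.5516
  Σ                 14,872.7540    97,486.2205
P = 14,872.7540; Macaulay duration = 97,486.2205 / 14,872.7540 = 6.55469 years.
Modified duration = D_Mac / (1 + y) = 6.55469 / 1.0925 = 5.99971 years.

6.000 years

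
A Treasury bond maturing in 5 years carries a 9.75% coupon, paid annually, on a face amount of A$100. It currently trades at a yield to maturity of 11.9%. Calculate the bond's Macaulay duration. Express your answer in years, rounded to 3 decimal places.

Periodic yield y = 0.119. Discount each cash flow and weight by its year:
  t   CF        PV=CF/(1+0.119)^t    t·PV
  1         9.75         8.7131         8.7131
  2         9.75         7.7865        15.5731
  3         9.75         6.9585        20.8754
  4         9.75         6.2185        24.8739
  5       109.75        62.5539       312.7693
  Σ                     92.2305       382.8049
Price P = Σ PV = 92.2305.
Macaulay duration = Σ(t·PV) / P = 382.8049 / 92.2305 = 4.15052 years.

4.151 years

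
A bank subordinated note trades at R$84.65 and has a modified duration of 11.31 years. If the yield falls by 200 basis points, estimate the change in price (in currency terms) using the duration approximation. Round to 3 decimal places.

+R$19.148

Duration approximation: ΔP/P ≈ -D_mod · Δy = -11.31 × (-0.02) = +0.226200.
ΔP ≈ 84.65 × (+0.226200) = +19.14783.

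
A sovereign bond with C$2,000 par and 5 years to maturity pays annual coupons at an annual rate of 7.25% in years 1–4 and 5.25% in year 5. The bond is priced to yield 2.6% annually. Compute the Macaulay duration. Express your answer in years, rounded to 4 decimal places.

Periodic yield y = 0.026. Discount each cash flow and weight by its year:
  t   CF        PV=CF/(1+0.026)^t    t·PV
  1       145.00       141.3255       141.3255
  2       145.00       137.7442       275.4884
  3       145.00       134.2536       402.7608
  4       145.00       130.8515       523.4058
  5     2,105.00     1,851.4641     9,257.3205
  Σ                  2,395.6389    10,600.3010
Price P = Σ PV = 2,395.6389.
Macaulay duration = Σ(t·PV) / P = 10,600.3010 / 2,395.6389 = 4.42483 years.

4.4248 years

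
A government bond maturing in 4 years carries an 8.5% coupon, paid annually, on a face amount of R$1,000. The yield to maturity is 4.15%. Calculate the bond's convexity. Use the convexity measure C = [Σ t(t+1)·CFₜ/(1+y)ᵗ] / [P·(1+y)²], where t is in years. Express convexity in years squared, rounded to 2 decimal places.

15.91

With y = 0.0415:
  t   CF        PV=CF/(1+0.0415)^t    t·PV        t(t+1)·PV
  1        85.00        81.6131        81.6131         163.2261
  2        85.00        78.3611       156.7221         470.1664
  3        85.00        75.2387       225.7160         902.8640
  4     1,085.00       922.1310     3,688.5242      18,442.6208
  Σ                  1,157.3438     4,152.5754      19,978.8774
P = 1,157.3438.
Convexity = Σ t(t+1)·PV / [P·(1+y)²] = 19,978.8774 / (1,157.3438 × 1.084722) = 15.91439.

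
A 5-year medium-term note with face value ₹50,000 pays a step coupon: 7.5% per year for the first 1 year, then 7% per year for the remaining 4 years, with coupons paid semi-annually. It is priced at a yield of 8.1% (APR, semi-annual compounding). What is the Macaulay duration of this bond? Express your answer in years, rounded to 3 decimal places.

Periodic yield y = 0.0405. Discount each cash flow and weight by its period:
  t   CF        PV=CF/(1+0.0405)^t    t·PV
  1     1,875.00     1,802.0183     1,802.0183
  2     1,875.00     1,731.8772     3,463.7545
  3     1,750.00     1,553.5019     4,660.5058
  4     1,750.00     1,493.0340     5,972.1362
  5     1,750.00     1,434.9198     7,174.5990
  6     1,750.00     1,379.0676     8,274.4053
  7     1,750.00     1,325.3893     9,277.7250
  8     1,750.00     1,273.8004    10,190.4030
  9     1,750.00     1,224.2195    11,017.9754
  10   51,750.00    34,792.8103   347,928.1026
  Σ                 48,010.6382   409,761.6249
Price P = Σ PV = 48,010.6382.
Macaulay duration = Σ(t·PV) / P = 409,761.6249 / 48,010.6382 = 8.53481 half-year periods.
In years: 8.53481 / 2 = 4.26740 years.

4.267 years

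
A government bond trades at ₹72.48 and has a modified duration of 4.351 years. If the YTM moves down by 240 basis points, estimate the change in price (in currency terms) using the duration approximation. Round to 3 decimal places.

Duration approximation: ΔP/P ≈ -D_mod · Δy = -4.351 × (-0.024) = +0.104424.
ΔP ≈ 72.48 × (+0.104424) = +7.56865152.

+₹7.569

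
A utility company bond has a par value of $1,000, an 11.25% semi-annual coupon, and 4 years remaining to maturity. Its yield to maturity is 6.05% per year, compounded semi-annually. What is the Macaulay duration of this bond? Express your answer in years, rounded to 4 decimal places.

3.3901 years

Periodic yield y = 0.03025. Discount each cash flow and weight by its period:
  t   CF        PV=CF/(1+0.03025)^t    t·PV
  1        56.25        54.5984        54.5984
  2        56.25        52.9953       105.9906
  3        56.25        51.4393       154.3178
  4        56.25        49.9289       199.7156
  5        56.25        48.4629       242.3145
  6        56.25        47.0399       282.2397
  7        56.25        45.6588       319.6114
  8     1,056.25       832.1962     6,657.5697
  Σ                  1,182.3197     8,016.3576
Price P = Σ PV = 1,182.3197.
Macaulay duration = Σ(t·PV) / P = 8,016.3576 / 1,182.3197 = 6.78019 half-year periods.
In years: 6.78019 / 2 = 3.39010 years.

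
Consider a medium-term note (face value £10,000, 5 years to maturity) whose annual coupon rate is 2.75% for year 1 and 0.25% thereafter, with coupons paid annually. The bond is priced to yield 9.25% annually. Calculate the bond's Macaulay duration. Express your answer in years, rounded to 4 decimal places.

Periodic yield y = 0.0925. Discount each cash flow and weight by its year:
  t   CF        PV=CF/(1+0.0925)^t    t·PV
  1       275.00       251.7162       251.7162
  2        25.00        20.9458        41.8916
  3        25.00        19.1724        57.5171
  4        25.00        17.5491        70.1963
  5    10,025.00     6,441.3538    32,206.7689
  Σ                  6,750.7373    32,628.0902
Price P = Σ PV = 6,750.7373.
Macaulay duration = Σ(t·PV) / P = 32,628.0902 / 6,750.7373 = 4.83326 years.

4.8333 years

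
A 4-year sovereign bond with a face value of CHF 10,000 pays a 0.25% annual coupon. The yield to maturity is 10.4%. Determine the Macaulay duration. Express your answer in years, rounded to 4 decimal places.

Periodic yield y = 0.104. Discount each cash flow and weight by its year:
  t   CF        PV=CF/(1+0.104)^t    t·PV
  1        25.00        22.6449        22.6449
  2        25.00        20.5117        41.0234
  3        25.00        18.5794        55.7383
  4    10,025.00     6,748.5130    26,994.0519
  Σ                  6,810.2491    27,113.4586
Price P = Σ PV = 6,810.2491.
Macaulay duration = Σ(t·PV) / P = 27,113.4586 / 6,810.2491 = 3.98127 years.

3.9813 years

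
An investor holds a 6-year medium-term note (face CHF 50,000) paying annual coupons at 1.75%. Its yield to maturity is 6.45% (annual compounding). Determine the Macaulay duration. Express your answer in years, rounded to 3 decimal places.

Periodic yield y = 0.0645. Discount each cash flow and weight by its year:
  t   CF        PV=CF/(1+0.0645)^t    t·PV
  1       875.00       821.9822       821.9822
  2       875.00       772.1768     1,544.3535
  3       875.00       725.3892     2,176.1675
  4       875.00       681.4365     2,725.7460
  5       875.00       640.1470     3,200.7351
  6    50,875.00    34,964.7500   209,788.5001
  Σ                 38,605.8816   220,257.4843
Price P = Σ PV = 38,605.8816.
Macaulay duration = Σ(t·PV) / P = 220,257.4843 / 38,605.8816 = 5.70528 years.

5.705 years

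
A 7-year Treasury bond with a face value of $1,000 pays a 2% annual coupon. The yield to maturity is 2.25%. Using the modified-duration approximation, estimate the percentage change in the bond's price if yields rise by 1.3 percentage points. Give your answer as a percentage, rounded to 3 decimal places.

Periodic yield y = 0.0225. Modified duration first:
  t   CF        PV=CF/(1+0.0225)^t    t·PV
  1        20.00        19.5599        19.5599
  2        20.00        19.1295        38.2590
  3        20.00        18.7085        56.1256
  4        20.00        18.2969        73.1875
  5        20.00        17.8942        89.4712
  6        20.00        17.5005       105.0029
  7     1,020.00       872.8848     6,110.1939
  Σ                    983.9744     6,491.8001
P = 983.9744; D_Mac = 6.59753 yrs; D_mod = 6.59753/(1+0.0225) = 6.45235 yrs.
ΔP/P ≈ -D_mod · Δy = -6.45235 × (+0.013) = -0.083881 = -8.3881%.

-8.388%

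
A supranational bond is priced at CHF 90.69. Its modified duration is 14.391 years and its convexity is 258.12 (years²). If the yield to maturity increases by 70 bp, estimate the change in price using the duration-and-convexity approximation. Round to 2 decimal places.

Duration effect: -D_mod·Δy = -14.391 × (+0.007) = -0.100737
Convexity effect: ½·C·(Δy)² = 0.5 × 258.12 × (0.007)² = +0.00632394
ΔP/P ≈ -0.100737 + 0.00632394 = -0.09441306
ΔP ≈ 90.69 × (-0.09441306) = -8.5623204114.

-CHF 8.56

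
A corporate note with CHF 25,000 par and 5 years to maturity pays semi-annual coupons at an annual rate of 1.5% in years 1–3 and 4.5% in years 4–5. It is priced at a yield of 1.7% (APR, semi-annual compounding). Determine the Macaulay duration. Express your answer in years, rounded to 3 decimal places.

4.803 years

Periodic yield y = 0.0085. Discount each cash flow and weight by its period:
  t   CF        PV=CF/(1+0.0085)^t    t·PV
  1       187.50       185.9197       185.9197
  2       187.50       184.3527       368.7054
  3       187.50       182.7989       548.3967
  4       187.50       181.2582       725.0328
  5       187.50       179.7305       898.6525
  6       187.50       178.2157     1,069.2939
  7       562.50       530.1408     3,710.9854
  8       562.50       525.6726     4,205.3805
  9       562.50       521.2420     4,691.1780
  10   25,562.50    23,487.9060   234,879.0598
  Σ                 26,157.2369   251,282.6047
Price P = Σ PV = 26,157.2369.
Macaulay duration = Σ(t·PV) / P = 251,282.6047 / 26,157.2369 = 9.60662 half-year periods.
In years: 9.60662 / 2 = 4.80331 years.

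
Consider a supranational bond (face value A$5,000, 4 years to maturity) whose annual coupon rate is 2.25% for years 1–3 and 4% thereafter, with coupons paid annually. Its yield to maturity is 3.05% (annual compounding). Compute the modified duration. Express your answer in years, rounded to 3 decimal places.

Periodic yield y = 0.0305. First find Macaulay duration:
  t   CF        PV=CF/(1+0.0305)^t    t·PV
  1       112.50       109.1703       109.1703
  2       112.50       105.9392       211.8783
  3       112.50       102.8036       308.4109
  4     5,200.00     4,611.1724    18,444.6896
  Σ                  4,929.0855    19,074.1492
P = 4,929.0855; Macaulay duration = 19,074.1492 / 4,929.0855 = 3.86971 years.
Modified duration = D_Mac / (1 + y) = 3.86971 / 1.0305 = 3.75518 years.

3.755 years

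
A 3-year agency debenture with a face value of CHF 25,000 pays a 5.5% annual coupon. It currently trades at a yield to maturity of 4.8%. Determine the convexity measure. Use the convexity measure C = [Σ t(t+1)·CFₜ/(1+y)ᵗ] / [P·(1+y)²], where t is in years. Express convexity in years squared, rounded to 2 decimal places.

With y = 0.048:
  t   CF        PV=CF/(1+0.048)^t    t·PV        t(t+1)·PV
  1     1,375.00     1,312.0229     1,312.0229       2,624.0458
  2     1,375.00     1,251.9302     2,503.8605       7,511.5815
  3    26,375.00    22,914.4069    68,743.2206     274,972.8825
  Σ                 25,478.3600    72,559.1040     285,108.5098
P = 25,478.3600.
Convexity = Σ t(t+1)·PV / [P·(1+y)²] = 285,108.5098 / (25,478.3600 × 1.098304) = 10.18864.

10.19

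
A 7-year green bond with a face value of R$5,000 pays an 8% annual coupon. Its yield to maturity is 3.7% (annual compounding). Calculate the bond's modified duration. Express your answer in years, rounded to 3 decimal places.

Periodic yield y = 0.037. First find Macaulay duration:
  t   CF        PV=CF/(1+0.037)^t    t·PV
  1       400.00       385.7281       385.7281
  2       400.00       371.9653       743.9307
  3       400.00       358.6937     1,076.0810
  4       400.00       345.8955     1,383.5822
  5       400.00       333.5540     1,667.7702
  6       400.00       321.6529     1,929.9173
  7     5,400.00     4,187.3809    29,311.6661
  Σ                  6,304.8704    36,498.6756
P = 6,304.8704; Macaulay duration = 36,498.6756 / 6,304.8704 = 5.78897 years.
Modified duration = D_Mac / (1 + y) = 5.78897 / 1.037 = 5.58242 years.

5.582 years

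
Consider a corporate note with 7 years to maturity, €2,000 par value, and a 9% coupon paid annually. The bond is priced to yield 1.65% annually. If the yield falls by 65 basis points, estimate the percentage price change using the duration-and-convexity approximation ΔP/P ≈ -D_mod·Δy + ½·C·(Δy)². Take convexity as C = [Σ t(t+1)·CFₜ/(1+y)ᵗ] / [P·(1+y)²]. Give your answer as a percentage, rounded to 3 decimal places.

+3.783%

With y = 0.0165:
  t   CF        PV=CF/(1+0.0165)^t    t·PV        t(t+1)·PV
  1       180.00       177.0782       177.0782         354.1564
  2       180.00       174.2038       348.4077       1,045.2231
  3       180.00       171.3761       514.1284       2,056.5137
  4       180.00       168.5943       674.3773       3,371.8867
  5       180.00       165.8577       829.2884       4,975.7304
  6       180.00       163.1655       978.9927       6,852.9490
  7     2,180.00     1,944.0383    13,608.2680     108,866.1438
  Σ                  2,964.3139    17,130.5407     127,522.6030
P = 2,964.3139; D_Mac = 5.77892 yrs; D_mod = 5.68512 yrs; C = 41.63401.
Duration effect: -5.68512 × (-0.0065) = +0.036953
Convexity effect: 0.5 × 41.63401 × (-0.0065)² = +0.0008795
ΔP/P ≈ +0.036953 + 0.0008795 = +0.037833 = +3.7833%.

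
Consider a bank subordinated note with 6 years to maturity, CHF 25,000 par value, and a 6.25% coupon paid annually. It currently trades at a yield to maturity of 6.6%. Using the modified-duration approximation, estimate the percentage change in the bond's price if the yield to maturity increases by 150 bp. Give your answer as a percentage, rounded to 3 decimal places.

-7.283%

Periodic yield y = 0.066. Modified duration first:
  t   CF        PV=CF/(1+0.066)^t    t·PV
  1     1,562.50     1,465.7598     1,465.7598
  2     1,562.50     1,375.0092     2,750.0185
  3     1,562.50     1,289.8773     3,869.6320
  4     1,562.50     1,210.0163     4,840.0651
  5     1,562.50     1,135.0997     5,675.4984
  6    26,562.50    18,101.9649   108,611.7896
  Σ                 24,577.7273   127,212.7634
P = 24,577.7273; D_Mac = 5.17594 yrs; D_mod = 5.17594/(1+0.066) = 4.85548 yrs.
ΔP/P ≈ -D_mod · Δy = -4.85548 × (+0.015) = -0.072832 = -7.2832%.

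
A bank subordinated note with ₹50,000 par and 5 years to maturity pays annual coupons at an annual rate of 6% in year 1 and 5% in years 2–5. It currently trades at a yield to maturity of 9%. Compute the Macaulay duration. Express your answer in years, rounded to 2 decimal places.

4.46 years

Periodic yield y = 0.09. Discount each cash flow and weight by its year:
  t   CF        PV=CF/(1+0.09)^t    t·PV
  1     3,000.00     2,752.2936     2,752.2936
  2     2,500.00     2,104.2000     4,208.4000
  3     2,500.00     1,930.4587     5,791.3761
  4     2,500.00     1,771.0630     7,084.2521
  5    52,500.00    34,121.3978   170,606.9889
  Σ                 42,679.4131   190,443.3107
Price P = Σ PV = 42,679.4131.
Macaulay duration = Σ(t·PV) / P = 190,443.3107 / 42,679.4131 = 4.46218 years.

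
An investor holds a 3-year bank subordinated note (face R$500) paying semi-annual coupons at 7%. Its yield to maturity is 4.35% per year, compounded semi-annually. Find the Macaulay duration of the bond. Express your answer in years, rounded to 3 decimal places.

2.767 years

Periodic yield y = 0.02175. Discount each cash flow and weight by its period:
  t   CF        PV=CF/(1+0.02175)^t    t·PV
  1        17.50        17.1275        17.1275
  2        17.50        16.7629        33.5258
  3        17.50        16.4061        49.2182
  4        17.50        16.0568        64.2273
  5        17.50        15.7150        78.5751
  6       517.50       454.8231     2,728.9384
  Σ                    536.8913     2,971.6121
Price P = Σ PV = 536.8913.
Macaulay duration = Σ(t·PV) / P = 2,971.6121 / 536.8913 = 5.53485 half-year periods.
In years: 5.53485 / 2 = 2.76742 years.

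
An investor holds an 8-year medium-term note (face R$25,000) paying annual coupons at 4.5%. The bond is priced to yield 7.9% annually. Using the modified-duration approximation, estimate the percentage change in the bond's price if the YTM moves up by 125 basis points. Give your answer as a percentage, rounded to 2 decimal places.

-7.81%

Periodic yield y = 0.079. Modified duration first:
  t   CF        PV=CF/(1+0.079)^t    t·PV
  1     1,125.00     1,042.6321     1,042.6321
  2     1,125.00       966.2948     1,932.5896
  3     1,125.00       895.5466     2,686.6398
  4     1,125.00       829.9783     3,319.9132
  5     1,125.00       769.2107     3,846.0533
  6     1,125.00       712.8922     4,277.3531
  7     1,125.00       660.6971     4,624.8798
  8    26,125.00    14,219.5136   113,756.1090
  Σ                 20,096.7653   135,486.1699
P = 20,096.7653; D_Mac = 6.74169 yrs; D_mod = 6.74169/(1+0.079) = 6.24809 yrs.
ΔP/P ≈ -D_mod · Δy = -6.24809 × (+0.0125) = -0.078101 = -7.8101%.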